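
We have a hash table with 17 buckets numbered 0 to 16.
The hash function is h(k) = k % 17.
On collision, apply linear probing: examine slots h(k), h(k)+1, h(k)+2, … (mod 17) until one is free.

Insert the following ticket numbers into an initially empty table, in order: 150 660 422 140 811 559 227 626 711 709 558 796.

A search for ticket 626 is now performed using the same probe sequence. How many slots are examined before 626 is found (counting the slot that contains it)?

5

150 hashes to 14; slot 14 is free => place at 14.
660 hashes to 14; 14 taken => place at 15.
422 hashes to 14; 14,15 taken => place at 16.
140 hashes to 4; slot 4 is free => place at 4.
811 hashes to 12; slot 12 is free => place at 12.
559 hashes to 15; 15,16 taken => place at 0.
227 hashes to 6; slot 6 is free => place at 6.
626 hashes to 14; 14,15,16,0 taken => place at 1.
711 hashes to 14; 14,15,16,0,1 taken => place at 2.
709 hashes to 12; 12 taken => place at 13.
558 hashes to 14; 14,15,16,0,1,2 taken => place at 3.
796 hashes to 14; 14,15,16,0,1,2,3,4 taken => place at 5.
Table: [559, 626, 711, 558, 140, 796, 227, -, -, -, -, -, 811, 709, 150, 660, 422]
Lookup 626: h=14, probe 14,15,16,0,1 → found at 1.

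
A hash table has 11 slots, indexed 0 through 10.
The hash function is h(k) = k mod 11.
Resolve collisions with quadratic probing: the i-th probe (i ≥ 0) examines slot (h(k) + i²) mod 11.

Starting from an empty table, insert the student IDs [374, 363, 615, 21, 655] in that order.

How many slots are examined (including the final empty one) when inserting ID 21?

Insert 374: h=0, slot 0 empty => index 0.
Insert 363: h=0, slot 0 occupied => index 1.
Insert 615: h=10, slot 10 empty => index 10.
Insert 21: h=10, slots 10,0 occupied => index 3.
Insert 655: h=6, slot 6 empty => index 6.
Table: [374, 363, -, 21, -, -, 655, -, -, -, 615]

3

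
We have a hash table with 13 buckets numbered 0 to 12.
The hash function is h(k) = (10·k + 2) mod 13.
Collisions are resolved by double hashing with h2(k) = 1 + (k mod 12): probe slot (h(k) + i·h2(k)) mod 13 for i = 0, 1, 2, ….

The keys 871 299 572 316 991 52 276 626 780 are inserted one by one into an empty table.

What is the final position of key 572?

11

871: h=2 → slot 2
299: h=2, h2=12, probe 2,1 → slot 1
572: h=2, h2=9, probe 2,11 → slot 11
316: h=3 → slot 3
991: h=6 → slot 6
52: h=2, h2=5, probe 2,7 → slot 7
276: h=6, h2=1, probe 6,7,8 → slot 8
626: h=9 → slot 9
780: h=2, h2=1, probe 2,3,4 → slot 4
Table: [., 299, 871, 316, 780, ., 991, 52, 276, 626, ., 572, .]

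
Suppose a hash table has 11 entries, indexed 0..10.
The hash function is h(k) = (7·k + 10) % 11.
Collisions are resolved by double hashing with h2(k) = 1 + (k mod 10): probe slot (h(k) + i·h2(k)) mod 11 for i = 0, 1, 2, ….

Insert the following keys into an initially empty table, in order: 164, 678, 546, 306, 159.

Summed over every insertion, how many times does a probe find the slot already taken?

164 hashes to 3; slot 3 is free => place at 3.
678 hashes to 4; slot 4 is free => place at 4.
546 hashes to 4, h2=7; 4 taken => place at 0.
306 hashes to 7; slot 7 is free => place at 7.
159 hashes to 1; slot 1 is free => place at 1.
Table: [546, 159, -, 164, 678, -, -, 306, -, -, -]

1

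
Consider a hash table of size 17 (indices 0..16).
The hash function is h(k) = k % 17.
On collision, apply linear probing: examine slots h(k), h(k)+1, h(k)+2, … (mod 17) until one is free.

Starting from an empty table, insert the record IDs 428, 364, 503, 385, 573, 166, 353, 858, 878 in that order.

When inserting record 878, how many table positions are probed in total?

428: h=3 -> slot 3
364: h=7 -> slot 7
503: h=10 -> slot 10
385: h=11 -> slot 11
573: h=12 -> slot 12
166: h=13 -> slot 13
353: h=13, probe 13,14 -> slot 14
858: h=8 -> slot 8
878: h=11, probe 11,12,13,14,15 -> slot 15
Table: [—, —, —, 428, —, —, —, 364, 858, —, 503, 385, 573, 166, 353, 878, —]

5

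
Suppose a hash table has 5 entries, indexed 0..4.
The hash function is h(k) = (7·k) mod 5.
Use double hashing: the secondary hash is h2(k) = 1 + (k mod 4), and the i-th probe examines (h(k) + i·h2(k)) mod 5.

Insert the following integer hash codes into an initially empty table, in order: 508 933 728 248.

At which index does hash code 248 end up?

4

508: h=1 => slot 1
933: h=1, h2=2, probe 1,3 => slot 3
728: h=1, h2=1, probe 1,2 => slot 2
248: h=1, h2=1, probe 1,2,3,4 => slot 4
Table: [., 508, 728, 933, 248]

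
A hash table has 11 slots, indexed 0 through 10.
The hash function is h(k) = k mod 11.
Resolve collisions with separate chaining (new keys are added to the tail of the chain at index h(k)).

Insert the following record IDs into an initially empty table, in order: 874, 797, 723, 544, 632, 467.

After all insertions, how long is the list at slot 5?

5

Insert 874: h=5, bucket 5 empty -> new chain.
Insert 797: h=5, bucket 5 nonempty -> append to chain.
Insert 723: h=8, bucket 8 empty -> new chain.
Insert 544: h=5, bucket 5 nonempty -> append to chain.
Insert 632: h=5, bucket 5 nonempty -> append to chain.
Insert 467: h=5, bucket 5 nonempty -> append to chain.
Final buckets:
0: .
1: .
2: .
3: .
4: .
5: 874 -> 797 -> 544 -> 632 -> 467
6: .
7: .
8: 723
9: .
10: .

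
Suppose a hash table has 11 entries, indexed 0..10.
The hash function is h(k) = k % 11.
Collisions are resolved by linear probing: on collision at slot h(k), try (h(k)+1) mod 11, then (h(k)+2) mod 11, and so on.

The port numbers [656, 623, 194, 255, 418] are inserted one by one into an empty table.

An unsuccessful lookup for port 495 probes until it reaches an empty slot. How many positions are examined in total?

656 hashes to 7; slot 7 is free → place at 7.
623 hashes to 7; 7 taken → place at 8.
194 hashes to 7; 7,8 taken → place at 9.
255 hashes to 2; slot 2 is free → place at 2.
418 hashes to 0; slot 0 is free → place at 0.
Table: [418, ∅, 255, ∅, ∅, ∅, ∅, 656, 623, 194, ∅]
Lookup 495: h=0, probe 0,1 → slot 1 empty, not found.

2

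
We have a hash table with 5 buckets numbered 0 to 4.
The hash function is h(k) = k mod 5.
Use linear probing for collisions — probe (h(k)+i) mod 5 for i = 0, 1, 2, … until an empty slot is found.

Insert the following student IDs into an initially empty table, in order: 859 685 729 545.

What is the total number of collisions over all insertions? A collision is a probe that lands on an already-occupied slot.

4

859 hashes to 4; slot 4 is free → place at 4.
685 hashes to 0; slot 0 is free → place at 0.
729 hashes to 4; 4,0 taken → place at 1.
545 hashes to 0; 0,1 taken → place at 2.
Table: [685, 729, 545, -, 859]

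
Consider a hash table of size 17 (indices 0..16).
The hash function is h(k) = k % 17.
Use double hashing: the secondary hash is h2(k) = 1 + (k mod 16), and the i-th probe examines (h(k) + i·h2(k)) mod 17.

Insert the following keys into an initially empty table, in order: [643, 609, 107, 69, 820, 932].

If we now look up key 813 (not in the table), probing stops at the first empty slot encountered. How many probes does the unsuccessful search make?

2

643: h=14 => slot 14
609: h=14, h2=2, probe 14,16 => slot 16
107: h=5 => slot 5
69: h=1 => slot 1
820: h=4 => slot 4
932: h=14, h2=5, probe 14,2 => slot 2
Table: [_, 69, 932, _, 820, 107, _, _, _, _, _, _, _, _, 643, _, 609]
Lookup 813: h=14, h2=14, probe 14,11 → slot 11 empty, not found.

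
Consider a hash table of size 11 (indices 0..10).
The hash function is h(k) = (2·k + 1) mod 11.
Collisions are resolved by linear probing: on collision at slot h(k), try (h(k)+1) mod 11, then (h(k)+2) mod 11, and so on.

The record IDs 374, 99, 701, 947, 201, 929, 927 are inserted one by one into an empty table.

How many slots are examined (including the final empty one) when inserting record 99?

374: h=1 → slot 1
99: h=1, probe 1,2 → slot 2
701: h=6 → slot 6
947: h=3 → slot 3
201: h=7 → slot 7
929: h=0 → slot 0
927: h=7, probe 7,8 → slot 8
Table: [929, 374, 99, 947, —, —, 701, 201, 927, —, —]

2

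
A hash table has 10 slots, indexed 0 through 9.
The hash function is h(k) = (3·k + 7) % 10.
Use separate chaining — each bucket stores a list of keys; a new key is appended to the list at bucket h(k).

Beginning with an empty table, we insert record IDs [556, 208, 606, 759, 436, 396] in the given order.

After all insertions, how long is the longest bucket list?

4

556 → bucket 5
208 → bucket 1
606 → bucket 5 (collision)
759 → bucket 4
436 → bucket 5 (collision)
396 → bucket 5 (collision)
Final buckets:
0: .
1: 208
2: .
3: .
4: 759
5: 556 -> 606 -> 436 -> 396
6: .
7: .
8: .
9: .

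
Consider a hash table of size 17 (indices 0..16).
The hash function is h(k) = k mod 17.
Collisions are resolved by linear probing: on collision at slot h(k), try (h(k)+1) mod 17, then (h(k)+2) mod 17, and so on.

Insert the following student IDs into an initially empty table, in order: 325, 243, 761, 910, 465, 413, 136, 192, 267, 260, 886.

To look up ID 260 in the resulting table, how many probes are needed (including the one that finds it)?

6

325 hashes to 2; slot 2 is free → place at 2.
243 hashes to 5; slot 5 is free → place at 5.
761 hashes to 13; slot 13 is free → place at 13.
910 hashes to 9; slot 9 is free → place at 9.
465 hashes to 6; slot 6 is free → place at 6.
413 hashes to 5; 5,6 taken → place at 7.
136 hashes to 0; slot 0 is free → place at 0.
192 hashes to 5; 5,6,7 taken → place at 8.
267 hashes to 12; slot 12 is free → place at 12.
260 hashes to 5; 5,6,7,8,9 taken → place at 10.
886 hashes to 2; 2 taken → place at 3.
Table: [136, —, 325, 886, —, 243, 465, 413, 192, 910, 260, —, 267, 761, —, —, —]
Lookup 260: h=5, probe 5,6,7,8,9,10 → found at 10.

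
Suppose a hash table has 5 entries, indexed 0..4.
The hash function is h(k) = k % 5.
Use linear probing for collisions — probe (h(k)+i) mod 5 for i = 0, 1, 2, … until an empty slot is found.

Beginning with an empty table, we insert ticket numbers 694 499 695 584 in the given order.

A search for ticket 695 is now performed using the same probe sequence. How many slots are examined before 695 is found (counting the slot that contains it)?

2

Insert 694: h=4, slot 4 empty => index 4.
Insert 499: h=4, slot 4 occupied => index 0.
Insert 695: h=0, slot 0 occupied => index 1.
Insert 584: h=4, slots 4,0,1 occupied => index 2.
Table: [499, 695, 584, _, 694]
Lookup 695: h=0, probe 0,1 → found at 1.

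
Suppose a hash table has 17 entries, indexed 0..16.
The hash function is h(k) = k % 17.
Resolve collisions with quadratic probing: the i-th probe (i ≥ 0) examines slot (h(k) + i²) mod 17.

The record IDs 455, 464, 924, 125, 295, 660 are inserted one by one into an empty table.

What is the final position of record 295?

455 hashes to 13; slot 13 is free -> place at 13.
464 hashes to 5; slot 5 is free -> place at 5.
924 hashes to 6; slot 6 is free -> place at 6.
125 hashes to 6; 6 taken -> place at 7.
295 hashes to 6; 6,7 taken -> place at 10.
660 hashes to 14; slot 14 is free -> place at 14.
Table: [_, _, _, _, _, 464, 924, 125, _, _, 295, _, _, 455, 660, _, _]

10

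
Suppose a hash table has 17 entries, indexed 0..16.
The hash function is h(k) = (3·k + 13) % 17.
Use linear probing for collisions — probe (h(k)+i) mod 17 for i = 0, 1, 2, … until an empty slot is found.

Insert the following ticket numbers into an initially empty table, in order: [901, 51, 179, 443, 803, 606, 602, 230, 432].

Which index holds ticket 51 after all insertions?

14

901 hashes to 13; slot 13 is free → place at 13.
51 hashes to 13; 13 taken → place at 14.
179 hashes to 6; slot 6 is free → place at 6.
443 hashes to 16; slot 16 is free → place at 16.
803 hashes to 8; slot 8 is free → place at 8.
606 hashes to 12; slot 12 is free → place at 12.
602 hashes to 0; slot 0 is free → place at 0.
230 hashes to 6; 6 taken → place at 7.
432 hashes to 0; 0 taken → place at 1.
Table: [602, 432, -, -, -, -, 179, 230, 803, -, -, -, 606, 901, 51, -, 443]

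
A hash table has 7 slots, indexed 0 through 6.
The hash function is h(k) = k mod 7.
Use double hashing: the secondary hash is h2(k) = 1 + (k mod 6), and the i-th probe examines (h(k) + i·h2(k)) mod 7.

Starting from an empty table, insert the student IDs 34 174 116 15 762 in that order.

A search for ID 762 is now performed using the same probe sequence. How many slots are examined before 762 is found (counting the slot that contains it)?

4

34 hashes to 6; slot 6 is free → place at 6.
174 hashes to 6, h2=1; 6 taken → place at 0.
116 hashes to 4; slot 4 is free → place at 4.
15 hashes to 1; slot 1 is free → place at 1.
762 hashes to 6, h2=1; 6,0,1 taken → place at 2.
Table: [174, 15, 762, ., 116, ., 34]
Lookup 762: h=6, h2=1, probe 6,0,1,2 → found at 2.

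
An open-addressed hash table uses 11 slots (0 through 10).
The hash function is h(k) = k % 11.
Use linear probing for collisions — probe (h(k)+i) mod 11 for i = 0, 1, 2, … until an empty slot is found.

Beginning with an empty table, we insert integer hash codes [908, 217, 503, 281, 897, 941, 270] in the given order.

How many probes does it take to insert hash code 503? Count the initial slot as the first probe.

2

Insert 908: h=6, slot 6 empty -> index 6.
Insert 217: h=8, slot 8 empty -> index 8.
Insert 503: h=8, slot 8 occupied -> index 9.
Insert 281: h=6, slot 6 occupied -> index 7.
Insert 897: h=6, slots 6,7,8,9 occupied -> index 10.
Insert 941: h=6, slots 6,7,8,9,10 occupied -> index 0.
Insert 270: h=6, slots 6,7,8,9,10,0 occupied -> index 1.
Table: [941, 270, —, —, —, —, 908, 281, 217, 503, 897]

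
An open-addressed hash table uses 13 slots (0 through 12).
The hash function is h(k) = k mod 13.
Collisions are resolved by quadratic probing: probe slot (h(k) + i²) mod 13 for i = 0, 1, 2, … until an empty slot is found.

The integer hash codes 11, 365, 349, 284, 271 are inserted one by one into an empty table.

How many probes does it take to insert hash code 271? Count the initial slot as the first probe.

11 hashes to 11; slot 11 is free => place at 11.
365 hashes to 1; slot 1 is free => place at 1.
349 hashes to 11; 11 taken => place at 12.
284 hashes to 11; 11,12 taken => place at 2.
271 hashes to 11; 11,12,2 taken => place at 7.
Table: [_, 365, 284, _, _, _, _, 271, _, _, _, 11, 349]

4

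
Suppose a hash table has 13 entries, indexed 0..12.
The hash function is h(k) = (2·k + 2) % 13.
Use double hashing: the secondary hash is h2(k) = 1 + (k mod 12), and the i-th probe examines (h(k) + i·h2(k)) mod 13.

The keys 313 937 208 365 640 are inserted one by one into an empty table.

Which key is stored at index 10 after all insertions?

313: h=4 → slot 4
937: h=4, h2=2, probe 4,6 → slot 6
208: h=2 → slot 2
365: h=4, h2=6, probe 4,10 → slot 10
640: h=8 → slot 8
Table: [_, _, 208, _, 313, _, 937, _, 640, _, 365, _, _]

365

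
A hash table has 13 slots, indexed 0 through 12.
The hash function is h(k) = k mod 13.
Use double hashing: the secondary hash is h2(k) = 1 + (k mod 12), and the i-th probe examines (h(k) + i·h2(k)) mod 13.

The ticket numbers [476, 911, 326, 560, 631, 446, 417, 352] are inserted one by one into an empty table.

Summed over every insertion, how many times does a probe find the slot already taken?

476: h=8 → slot 8
911: h=1 → slot 1
326: h=1, h2=3, probe 1,4 → slot 4
560: h=1, h2=9, probe 1,10 → slot 10
631: h=7 → slot 7
446: h=4, h2=3, probe 4,7,10,0 → slot 0
417: h=1, h2=10, probe 1,11 → slot 11
352: h=1, h2=5, probe 1,6 → slot 6
Table: [446, 911, -, -, 326, -, 352, 631, 476, -, 560, 417, -]

7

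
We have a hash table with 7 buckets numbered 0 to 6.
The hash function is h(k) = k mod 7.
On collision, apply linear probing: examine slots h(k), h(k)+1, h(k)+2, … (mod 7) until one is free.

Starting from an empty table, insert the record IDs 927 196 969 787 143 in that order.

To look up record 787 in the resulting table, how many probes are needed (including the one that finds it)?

3

927: h=3 => slot 3
196: h=0 => slot 0
969: h=3, probe 3,4 => slot 4
787: h=3, probe 3,4,5 => slot 5
143: h=3, probe 3,4,5,6 => slot 6
Table: [196, ., ., 927, 969, 787, 143]
Lookup 787: h=3, probe 3,4,5 → found at 5.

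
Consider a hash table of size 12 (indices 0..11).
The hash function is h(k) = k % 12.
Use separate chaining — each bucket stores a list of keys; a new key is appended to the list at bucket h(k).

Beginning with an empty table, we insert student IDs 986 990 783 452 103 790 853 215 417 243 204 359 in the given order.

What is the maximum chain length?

2

Insert 986: h=2, bucket 2 empty → new chain.
Insert 990: h=6, bucket 6 empty → new chain.
Insert 783: h=3, bucket 3 empty → new chain.
Insert 452: h=8, bucket 8 empty → new chain.
Insert 103: h=7, bucket 7 empty → new chain.
Insert 790: h=10, bucket 10 empty → new chain.
Insert 853: h=1, bucket 1 empty → new chain.
Insert 215: h=11, bucket 11 empty → new chain.
Insert 417: h=9, bucket 9 empty → new chain.
Insert 243: h=3, bucket 3 nonempty → append to chain.
Insert 204: h=0, bucket 0 empty → new chain.
Insert 359: h=11, bucket 11 nonempty → append to chain.
Final buckets:
0: 204
1: 853
2: 986
3: 783 -> 243
4: ∅
5: ∅
6: 990
7: 103
8: 452
9: 417
10: 790
11: 215 -> 359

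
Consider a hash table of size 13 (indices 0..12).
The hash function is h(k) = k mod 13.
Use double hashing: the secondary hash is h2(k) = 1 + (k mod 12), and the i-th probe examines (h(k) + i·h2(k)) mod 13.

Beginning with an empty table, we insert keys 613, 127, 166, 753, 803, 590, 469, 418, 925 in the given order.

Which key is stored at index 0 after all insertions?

418

613: h=2 → slot 2
127: h=10 → slot 10
166: h=10, h2=11, probe 10,8 → slot 8
753: h=12 → slot 12
803: h=10, h2=12, probe 10,9 → slot 9
590: h=5 → slot 5
469: h=1 → slot 1
418: h=2, h2=11, probe 2,0 → slot 0
925: h=2, h2=2, probe 2,4 → slot 4
Table: [418, 469, 613, -, 925, 590, -, -, 166, 803, 127, -, 753]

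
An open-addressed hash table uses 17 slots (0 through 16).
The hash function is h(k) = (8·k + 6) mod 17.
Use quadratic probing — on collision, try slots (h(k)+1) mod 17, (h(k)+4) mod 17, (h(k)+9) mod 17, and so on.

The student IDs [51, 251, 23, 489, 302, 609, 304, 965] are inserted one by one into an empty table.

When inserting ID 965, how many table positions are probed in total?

Insert 51: h=6, slot 6 empty -> index 6.
Insert 251: h=8, slot 8 empty -> index 8.
Insert 23: h=3, slot 3 empty -> index 3.
Insert 489: h=8, slot 8 occupied -> index 9.
Insert 302: h=8, slots 8,9 occupied -> index 12.
Insert 609: h=16, slot 16 empty -> index 16.
Insert 304: h=7, slot 7 empty -> index 7.
Insert 965: h=8, slots 8,9,12 occupied -> index 0.
Table: [965, _, _, 23, _, _, 51, 304, 251, 489, _, _, 302, _, _, _, 609]

4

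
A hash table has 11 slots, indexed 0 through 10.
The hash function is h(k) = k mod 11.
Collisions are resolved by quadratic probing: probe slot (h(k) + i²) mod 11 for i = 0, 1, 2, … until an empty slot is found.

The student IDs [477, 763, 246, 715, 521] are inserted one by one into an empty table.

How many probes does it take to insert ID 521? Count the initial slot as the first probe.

477 hashes to 4; slot 4 is free => place at 4.
763 hashes to 4; 4 taken => place at 5.
246 hashes to 4; 4,5 taken => place at 8.
715 hashes to 0; slot 0 is free => place at 0.
521 hashes to 4; 4,5,8 taken => place at 2.
Table: [715, ∅, 521, ∅, 477, 763, ∅, ∅, 246, ∅, ∅]

4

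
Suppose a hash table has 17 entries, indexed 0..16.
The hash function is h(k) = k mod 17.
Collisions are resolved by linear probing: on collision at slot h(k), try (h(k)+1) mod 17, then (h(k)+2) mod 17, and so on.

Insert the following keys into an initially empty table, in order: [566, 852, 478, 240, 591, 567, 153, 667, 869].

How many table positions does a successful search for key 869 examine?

566 hashes to 5; slot 5 is free → place at 5.
852 hashes to 2; slot 2 is free → place at 2.
478 hashes to 2; 2 taken → place at 3.
240 hashes to 2; 2,3 taken → place at 4.
591 hashes to 13; slot 13 is free → place at 13.
567 hashes to 6; slot 6 is free → place at 6.
153 hashes to 0; slot 0 is free → place at 0.
667 hashes to 4; 4,5,6 taken → place at 7.
869 hashes to 2; 2,3,4,5,6,7 taken → place at 8.
Table: [153, _, 852, 478, 240, 566, 567, 667, 869, _, _, _, _, 591, _, _, _]
Lookup 869: h=2, probe 2,3,4,5,6,7,8 → found at 8.

7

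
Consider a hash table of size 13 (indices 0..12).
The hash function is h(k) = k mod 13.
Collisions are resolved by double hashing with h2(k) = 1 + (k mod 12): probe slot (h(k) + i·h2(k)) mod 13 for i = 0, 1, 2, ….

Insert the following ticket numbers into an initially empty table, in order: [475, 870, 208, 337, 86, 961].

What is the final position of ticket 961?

475: h=7 → slot 7
870: h=12 → slot 12
208: h=0 → slot 0
337: h=12, h2=2, probe 12,1 → slot 1
86: h=8 → slot 8
961: h=12, h2=2, probe 12,1,3 → slot 3
Table: [208, 337, _, 961, _, _, _, 475, 86, _, _, _, 870]

3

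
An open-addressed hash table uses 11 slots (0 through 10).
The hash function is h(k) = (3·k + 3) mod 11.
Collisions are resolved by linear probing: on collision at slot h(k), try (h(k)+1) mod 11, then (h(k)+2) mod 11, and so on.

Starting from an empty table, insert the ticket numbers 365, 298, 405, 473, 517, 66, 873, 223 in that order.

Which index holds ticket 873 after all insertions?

7

Insert 365: h=9, slot 9 empty -> index 9.
Insert 298: h=6, slot 6 empty -> index 6.
Insert 405: h=8, slot 8 empty -> index 8.
Insert 473: h=3, slot 3 empty -> index 3.
Insert 517: h=3, slot 3 occupied -> index 4.
Insert 66: h=3, slots 3,4 occupied -> index 5.
Insert 873: h=4, slots 4,5,6 occupied -> index 7.
Insert 223: h=1, slot 1 empty -> index 1.
Table: [-, 223, -, 473, 517, 66, 298, 873, 405, 365, -]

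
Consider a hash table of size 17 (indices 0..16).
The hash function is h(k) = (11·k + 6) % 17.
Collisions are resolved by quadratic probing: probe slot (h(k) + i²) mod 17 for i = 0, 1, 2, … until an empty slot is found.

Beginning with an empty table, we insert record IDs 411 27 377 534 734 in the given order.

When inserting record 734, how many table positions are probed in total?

3

411: h=5 => slot 5
27: h=14 => slot 14
377: h=5, probe 5,6 => slot 6
534: h=15 => slot 15
734: h=5, probe 5,6,9 => slot 9
Table: [., ., ., ., ., 411, 377, ., ., 734, ., ., ., ., 27, 534, .]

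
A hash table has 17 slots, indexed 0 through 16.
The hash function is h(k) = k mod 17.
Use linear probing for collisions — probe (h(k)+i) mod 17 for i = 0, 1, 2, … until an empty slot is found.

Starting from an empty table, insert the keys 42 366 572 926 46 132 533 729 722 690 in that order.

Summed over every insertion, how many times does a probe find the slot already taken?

42 hashes to 8; slot 8 is free -> place at 8.
366 hashes to 9; slot 9 is free -> place at 9.
572 hashes to 11; slot 11 is free -> place at 11.
926 hashes to 8; 8,9 taken -> place at 10.
46 hashes to 12; slot 12 is free -> place at 12.
132 hashes to 13; slot 13 is free -> place at 13.
533 hashes to 6; slot 6 is free -> place at 6.
729 hashes to 15; slot 15 is free -> place at 15.
722 hashes to 8; 8,9,10,11,12,13 taken -> place at 14.
690 hashes to 10; 10,11,12,13,14,15 taken -> place at 16.
Table: [∅, ∅, ∅, ∅, ∅, ∅, 533, ∅, 42, 366, 926, 572, 46, 132, 722, 729, 690]

14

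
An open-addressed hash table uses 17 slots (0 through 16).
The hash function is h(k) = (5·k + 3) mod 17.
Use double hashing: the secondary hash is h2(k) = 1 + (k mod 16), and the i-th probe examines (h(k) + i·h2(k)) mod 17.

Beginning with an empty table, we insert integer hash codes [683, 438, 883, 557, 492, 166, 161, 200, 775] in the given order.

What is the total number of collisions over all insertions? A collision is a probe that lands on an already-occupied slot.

Insert 683: h=1, slot 1 empty => index 1.
Insert 438: h=0, slot 0 empty => index 0.
Insert 883: h=15, slot 15 empty => index 15.
Insert 557: h=0, h2=14, slot 0 occupied => index 14.
Insert 492: h=15, h2=13, slot 15 occupied => index 11.
Insert 166: h=0, h2=7, slot 0 occupied => index 7.
Insert 161: h=9, slot 9 empty => index 9.
Insert 200: h=0, h2=9, slots 0,9,1 occupied => index 10.
Insert 775: h=2, slot 2 empty => index 2.
Table: [438, 683, 775, -, -, -, -, 166, -, 161, 200, 492, -, -, 557, 883, -]

6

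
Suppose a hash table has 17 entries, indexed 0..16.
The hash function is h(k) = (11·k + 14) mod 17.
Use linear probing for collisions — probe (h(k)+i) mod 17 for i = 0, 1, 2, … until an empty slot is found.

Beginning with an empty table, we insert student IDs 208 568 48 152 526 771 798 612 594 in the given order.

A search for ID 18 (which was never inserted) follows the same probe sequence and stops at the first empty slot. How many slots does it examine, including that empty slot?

208 hashes to 7; slot 7 is free -> place at 7.
568 hashes to 6; slot 6 is free -> place at 6.
48 hashes to 15; slot 15 is free -> place at 15.
152 hashes to 3; slot 3 is free -> place at 3.
526 hashes to 3; 3 taken -> place at 4.
771 hashes to 12; slot 12 is free -> place at 12.
798 hashes to 3; 3,4 taken -> place at 5.
612 hashes to 14; slot 14 is free -> place at 14.
594 hashes to 3; 3,4,5,6,7 taken -> place at 8.
Table: [—, —, —, 152, 526, 798, 568, 208, 594, —, —, —, 771, —, 612, 48, —]
Lookup 18: h=8, probe 8,9 → slot 9 empty, not found.

2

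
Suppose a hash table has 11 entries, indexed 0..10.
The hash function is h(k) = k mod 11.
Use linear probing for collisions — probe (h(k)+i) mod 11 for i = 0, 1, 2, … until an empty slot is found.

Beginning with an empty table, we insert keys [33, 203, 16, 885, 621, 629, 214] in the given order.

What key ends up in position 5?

203

33: h=0 -> slot 0
203: h=5 -> slot 5
16: h=5, probe 5,6 -> slot 6
885: h=5, probe 5,6,7 -> slot 7
621: h=5, probe 5,6,7,8 -> slot 8
629: h=2 -> slot 2
214: h=5, probe 5,6,7,8,9 -> slot 9
Table: [33, ., 629, ., ., 203, 16, 885, 621, 214, .]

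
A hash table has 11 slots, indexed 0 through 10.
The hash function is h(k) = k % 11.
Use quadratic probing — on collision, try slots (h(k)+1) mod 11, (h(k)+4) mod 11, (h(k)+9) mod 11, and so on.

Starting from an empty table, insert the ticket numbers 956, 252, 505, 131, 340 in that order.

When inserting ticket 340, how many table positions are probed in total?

Insert 956: h=10, slot 10 empty -> index 10.
Insert 252: h=10, slot 10 occupied -> index 0.
Insert 505: h=10, slots 10,0 occupied -> index 3.
Insert 131: h=10, slots 10,0,3 occupied -> index 8.
Insert 340: h=10, slots 10,0,3,8 occupied -> index 4.
Table: [252, _, _, 505, 340, _, _, _, 131, _, 956]

5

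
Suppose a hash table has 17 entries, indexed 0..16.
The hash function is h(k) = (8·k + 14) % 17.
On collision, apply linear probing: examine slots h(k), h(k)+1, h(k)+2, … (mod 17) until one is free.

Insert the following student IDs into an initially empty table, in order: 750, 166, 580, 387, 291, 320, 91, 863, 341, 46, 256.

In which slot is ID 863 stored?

1

750: h=13 => slot 13
166: h=16 => slot 16
580: h=13, probe 13,14 => slot 14
387: h=16, probe 16,0 => slot 0
291: h=13, probe 13,14,15 => slot 15
320: h=7 => slot 7
91: h=11 => slot 11
863: h=16, probe 16,0,1 => slot 1
341: h=5 => slot 5
46: h=8 => slot 8
256: h=5, probe 5,6 => slot 6
Table: [387, 863, —, —, —, 341, 256, 320, 46, —, —, 91, —, 750, 580, 291, 166]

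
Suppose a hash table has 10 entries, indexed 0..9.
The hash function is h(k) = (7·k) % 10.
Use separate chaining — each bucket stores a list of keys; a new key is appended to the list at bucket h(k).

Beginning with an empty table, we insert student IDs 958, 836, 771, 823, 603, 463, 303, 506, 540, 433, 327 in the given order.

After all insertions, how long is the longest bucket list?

5

958 → bucket 6
836 → bucket 2
771 → bucket 7
823 → bucket 1
603 → bucket 1 (collision)
463 → bucket 1 (collision)
303 → bucket 1 (collision)
506 → bucket 2 (collision)
540 → bucket 0
433 → bucket 1 (collision)
327 → bucket 9
Final buckets:
0: 540
1: 823 -> 603 -> 463 -> 303 -> 433
2: 836 -> 506
3: .
4: .
5: .
6: 958
7: 771
8: .
9: 327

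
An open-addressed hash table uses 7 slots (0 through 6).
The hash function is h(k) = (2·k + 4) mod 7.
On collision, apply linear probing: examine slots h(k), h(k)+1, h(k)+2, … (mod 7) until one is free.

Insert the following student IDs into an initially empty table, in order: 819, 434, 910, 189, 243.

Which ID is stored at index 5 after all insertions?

434

Insert 819: h=4, slot 4 empty → index 4.
Insert 434: h=4, slot 4 occupied → index 5.
Insert 910: h=4, slots 4,5 occupied → index 6.
Insert 189: h=4, slots 4,5,6 occupied → index 0.
Insert 243: h=0, slot 0 occupied → index 1.
Table: [189, 243, -, -, 819, 434, 910]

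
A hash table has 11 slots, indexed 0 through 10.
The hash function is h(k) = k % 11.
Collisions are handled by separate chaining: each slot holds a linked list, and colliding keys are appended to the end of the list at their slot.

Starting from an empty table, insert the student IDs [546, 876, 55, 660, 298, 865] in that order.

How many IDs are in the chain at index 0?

546 → bucket 7
876 → bucket 7 (collision)
55 → bucket 0
660 → bucket 0 (collision)
298 → bucket 1
865 → bucket 7 (collision)
Final buckets:
0: 55 -> 660
1: 298
2: _
3: _
4: _
5: _
6: _
7: 546 -> 876 -> 865
8: _
9: _
10: _

2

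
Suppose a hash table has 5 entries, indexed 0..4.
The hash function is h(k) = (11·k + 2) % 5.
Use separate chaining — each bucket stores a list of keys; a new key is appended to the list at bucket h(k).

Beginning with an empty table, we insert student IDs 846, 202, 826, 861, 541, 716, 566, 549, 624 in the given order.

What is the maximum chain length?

846 → bucket 3
202 → bucket 4
826 → bucket 3 (collision)
861 → bucket 3 (collision)
541 → bucket 3 (collision)
716 → bucket 3 (collision)
566 → bucket 3 (collision)
549 → bucket 1
624 → bucket 1 (collision)
Final buckets:
0: ∅
1: 549 -> 624
2: ∅
3: 846 -> 826 -> 861 -> 541 -> 716 -> 566
4: 202

6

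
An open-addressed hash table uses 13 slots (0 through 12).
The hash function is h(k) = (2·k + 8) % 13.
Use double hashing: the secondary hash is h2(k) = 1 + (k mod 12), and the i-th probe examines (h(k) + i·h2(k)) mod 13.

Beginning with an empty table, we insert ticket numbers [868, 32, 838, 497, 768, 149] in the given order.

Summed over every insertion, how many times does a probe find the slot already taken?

Insert 868: h=2, slot 2 empty => index 2.
Insert 32: h=7, slot 7 empty => index 7.
Insert 838: h=7, h2=11, slot 7 occupied => index 5.
Insert 497: h=1, slot 1 empty => index 1.
Insert 768: h=10, slot 10 empty => index 10.
Insert 149: h=7, h2=6, slot 7 occupied => index 0.
Table: [149, 497, 868, ∅, ∅, 838, ∅, 32, ∅, ∅, 768, ∅, ∅]

2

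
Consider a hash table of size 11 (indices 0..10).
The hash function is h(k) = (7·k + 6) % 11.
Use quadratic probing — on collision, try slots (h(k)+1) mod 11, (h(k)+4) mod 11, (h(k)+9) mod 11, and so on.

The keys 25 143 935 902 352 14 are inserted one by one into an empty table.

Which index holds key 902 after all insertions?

10

25: h=5 -> slot 5
143: h=6 -> slot 6
935: h=6, probe 6,7 -> slot 7
902: h=6, probe 6,7,10 -> slot 10
352: h=6, probe 6,7,10,4 -> slot 4
14: h=5, probe 5,6,9 -> slot 9
Table: [., ., ., ., 352, 25, 143, 935, ., 14, 902]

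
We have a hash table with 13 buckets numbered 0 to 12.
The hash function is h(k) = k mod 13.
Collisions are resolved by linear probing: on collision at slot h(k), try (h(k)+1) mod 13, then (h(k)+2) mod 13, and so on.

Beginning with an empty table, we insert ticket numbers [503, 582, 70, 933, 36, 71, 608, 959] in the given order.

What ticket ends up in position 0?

608

503 hashes to 9; slot 9 is free => place at 9.
582 hashes to 10; slot 10 is free => place at 10.
70 hashes to 5; slot 5 is free => place at 5.
933 hashes to 10; 10 taken => place at 11.
36 hashes to 10; 10,11 taken => place at 12.
71 hashes to 6; slot 6 is free => place at 6.
608 hashes to 10; 10,11,12 taken => place at 0.
959 hashes to 10; 10,11,12,0 taken => place at 1.
Table: [608, 959, ∅, ∅, ∅, 70, 71, ∅, ∅, 503, 582, 933, 36]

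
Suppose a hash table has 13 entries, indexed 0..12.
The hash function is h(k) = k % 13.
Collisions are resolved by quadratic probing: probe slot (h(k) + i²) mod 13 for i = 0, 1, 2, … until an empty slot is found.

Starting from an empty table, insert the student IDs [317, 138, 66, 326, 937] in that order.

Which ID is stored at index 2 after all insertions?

326

317: h=5 -> slot 5
138: h=8 -> slot 8
66: h=1 -> slot 1
326: h=1, probe 1,2 -> slot 2
937: h=1, probe 1,2,5,10 -> slot 10
Table: [., 66, 326, ., ., 317, ., ., 138, ., 937, ., .]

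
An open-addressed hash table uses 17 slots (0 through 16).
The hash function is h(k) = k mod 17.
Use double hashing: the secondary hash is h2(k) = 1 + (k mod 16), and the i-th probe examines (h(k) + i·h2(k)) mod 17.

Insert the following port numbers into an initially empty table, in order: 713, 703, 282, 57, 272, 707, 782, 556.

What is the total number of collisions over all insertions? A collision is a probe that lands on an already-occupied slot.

4

713: h=16 -> slot 16
703: h=6 -> slot 6
282: h=10 -> slot 10
57: h=6, h2=10, probe 6,16,9 -> slot 9
272: h=0 -> slot 0
707: h=10, h2=4, probe 10,14 -> slot 14
782: h=0, h2=15, probe 0,15 -> slot 15
556: h=12 -> slot 12
Table: [272, ∅, ∅, ∅, ∅, ∅, 703, ∅, ∅, 57, 282, ∅, 556, ∅, 707, 782, 713]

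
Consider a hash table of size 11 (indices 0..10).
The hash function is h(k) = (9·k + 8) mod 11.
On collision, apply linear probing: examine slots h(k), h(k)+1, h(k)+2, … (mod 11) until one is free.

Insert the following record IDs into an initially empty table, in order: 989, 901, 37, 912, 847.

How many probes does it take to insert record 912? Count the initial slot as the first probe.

Insert 989: h=10, slot 10 empty -> index 10.
Insert 901: h=10, slot 10 occupied -> index 0.
Insert 37: h=0, slot 0 occupied -> index 1.
Insert 912: h=10, slots 10,0,1 occupied -> index 2.
Insert 847: h=8, slot 8 empty -> index 8.
Table: [901, 37, 912, —, —, —, —, —, 847, —, 989]

4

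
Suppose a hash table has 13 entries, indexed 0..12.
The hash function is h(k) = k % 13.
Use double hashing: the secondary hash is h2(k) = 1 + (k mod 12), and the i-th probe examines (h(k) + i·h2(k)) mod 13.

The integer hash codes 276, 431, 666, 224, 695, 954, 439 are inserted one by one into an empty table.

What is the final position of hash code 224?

12

Insert 276: h=3, slot 3 empty -> index 3.
Insert 431: h=2, slot 2 empty -> index 2.
Insert 666: h=3, h2=7, slot 3 occupied -> index 10.
Insert 224: h=3, h2=9, slot 3 occupied -> index 12.
Insert 695: h=6, slot 6 empty -> index 6.
Insert 954: h=5, slot 5 empty -> index 5.
Insert 439: h=10, h2=8, slots 10,5 occupied -> index 0.
Table: [439, -, 431, 276, -, 954, 695, -, -, -, 666, -, 224]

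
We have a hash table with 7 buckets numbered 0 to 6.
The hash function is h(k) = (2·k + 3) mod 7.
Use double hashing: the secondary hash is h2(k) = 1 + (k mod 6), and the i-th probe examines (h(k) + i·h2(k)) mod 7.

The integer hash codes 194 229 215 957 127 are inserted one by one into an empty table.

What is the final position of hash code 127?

0

194: h=6 -> slot 6
229: h=6, h2=2, probe 6,1 -> slot 1
215: h=6, h2=6, probe 6,5 -> slot 5
957: h=6, h2=4, probe 6,3 -> slot 3
127: h=5, h2=2, probe 5,0 -> slot 0
Table: [127, 229, —, 957, —, 215, 194]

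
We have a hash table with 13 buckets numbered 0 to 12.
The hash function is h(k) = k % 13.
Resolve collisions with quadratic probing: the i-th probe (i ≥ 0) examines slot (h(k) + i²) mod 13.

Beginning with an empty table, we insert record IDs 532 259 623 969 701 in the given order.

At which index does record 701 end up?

8

532 hashes to 12; slot 12 is free -> place at 12.
259 hashes to 12; 12 taken -> place at 0.
623 hashes to 12; 12,0 taken -> place at 3.
969 hashes to 7; slot 7 is free -> place at 7.
701 hashes to 12; 12,0,3 taken -> place at 8.
Table: [259, -, -, 623, -, -, -, 969, 701, -, -, -, 532]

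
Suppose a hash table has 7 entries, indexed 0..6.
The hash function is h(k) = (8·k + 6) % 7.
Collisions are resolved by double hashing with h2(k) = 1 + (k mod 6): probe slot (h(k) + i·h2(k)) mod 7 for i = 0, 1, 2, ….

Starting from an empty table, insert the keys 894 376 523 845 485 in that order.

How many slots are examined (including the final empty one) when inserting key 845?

2

894 hashes to 4; slot 4 is free -> place at 4.
376 hashes to 4, h2=5; 4 taken -> place at 2.
523 hashes to 4, h2=2; 4 taken -> place at 6.
845 hashes to 4, h2=6; 4 taken -> place at 3.
485 hashes to 1; slot 1 is free -> place at 1.
Table: [_, 485, 376, 845, 894, _, 523]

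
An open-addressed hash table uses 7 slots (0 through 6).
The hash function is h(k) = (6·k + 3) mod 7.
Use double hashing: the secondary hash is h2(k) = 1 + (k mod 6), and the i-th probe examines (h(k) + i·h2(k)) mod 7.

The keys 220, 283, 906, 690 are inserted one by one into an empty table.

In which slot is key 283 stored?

Insert 220: h=0, slot 0 empty → index 0.
Insert 283: h=0, h2=2, slot 0 occupied → index 2.
Insert 906: h=0, h2=1, slot 0 occupied → index 1.
Insert 690: h=6, slot 6 empty → index 6.
Table: [220, 906, 283, -, -, -, 690]

2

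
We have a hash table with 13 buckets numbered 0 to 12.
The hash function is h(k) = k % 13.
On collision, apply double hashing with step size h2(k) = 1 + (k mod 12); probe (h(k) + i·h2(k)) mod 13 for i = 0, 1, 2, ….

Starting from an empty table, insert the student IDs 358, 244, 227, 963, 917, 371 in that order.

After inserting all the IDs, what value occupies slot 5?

371

358: h=7 => slot 7
244: h=10 => slot 10
227: h=6 => slot 6
963: h=1 => slot 1
917: h=7, h2=6, probe 7,0 => slot 0
371: h=7, h2=12, probe 7,6,5 => slot 5
Table: [917, 963, -, -, -, 371, 227, 358, -, -, 244, -, -]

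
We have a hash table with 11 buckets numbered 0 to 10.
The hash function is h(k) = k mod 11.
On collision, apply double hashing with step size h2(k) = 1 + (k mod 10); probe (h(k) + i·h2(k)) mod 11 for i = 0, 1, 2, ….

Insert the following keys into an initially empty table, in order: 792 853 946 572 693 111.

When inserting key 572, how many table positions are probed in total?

Insert 792: h=0, slot 0 empty -> index 0.
Insert 853: h=6, slot 6 empty -> index 6.
Insert 946: h=0, h2=7, slot 0 occupied -> index 7.
Insert 572: h=0, h2=3, slot 0 occupied -> index 3.
Insert 693: h=0, h2=4, slot 0 occupied -> index 4.
Insert 111: h=1, slot 1 empty -> index 1.
Table: [792, 111, —, 572, 693, —, 853, 946, —, —, —]

2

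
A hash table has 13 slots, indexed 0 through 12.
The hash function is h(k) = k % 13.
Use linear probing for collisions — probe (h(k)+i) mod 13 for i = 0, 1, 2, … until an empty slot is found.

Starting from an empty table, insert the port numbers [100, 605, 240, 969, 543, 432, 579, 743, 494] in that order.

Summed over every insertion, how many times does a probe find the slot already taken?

100 hashes to 9; slot 9 is free → place at 9.
605 hashes to 7; slot 7 is free → place at 7.
240 hashes to 6; slot 6 is free → place at 6.
969 hashes to 7; 7 taken → place at 8.
543 hashes to 10; slot 10 is free → place at 10.
432 hashes to 3; slot 3 is free → place at 3.
579 hashes to 7; 7,8,9,10 taken → place at 11.
743 hashes to 2; slot 2 is free → place at 2.
494 hashes to 0; slot 0 is free → place at 0.
Table: [494, —, 743, 432, —, —, 240, 605, 969, 100, 543, 579, —]

5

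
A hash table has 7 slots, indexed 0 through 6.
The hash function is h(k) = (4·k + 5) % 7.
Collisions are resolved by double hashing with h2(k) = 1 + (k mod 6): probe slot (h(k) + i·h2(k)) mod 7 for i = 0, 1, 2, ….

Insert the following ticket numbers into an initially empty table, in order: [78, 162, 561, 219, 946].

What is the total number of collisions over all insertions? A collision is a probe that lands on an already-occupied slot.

6

78 hashes to 2; slot 2 is free → place at 2.
162 hashes to 2, h2=1; 2 taken → place at 3.
561 hashes to 2, h2=4; 2 taken → place at 6.
219 hashes to 6, h2=4; 6,3 taken → place at 0.
946 hashes to 2, h2=5; 2,0 taken → place at 5.
Table: [219, _, 78, 162, _, 946, 561]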